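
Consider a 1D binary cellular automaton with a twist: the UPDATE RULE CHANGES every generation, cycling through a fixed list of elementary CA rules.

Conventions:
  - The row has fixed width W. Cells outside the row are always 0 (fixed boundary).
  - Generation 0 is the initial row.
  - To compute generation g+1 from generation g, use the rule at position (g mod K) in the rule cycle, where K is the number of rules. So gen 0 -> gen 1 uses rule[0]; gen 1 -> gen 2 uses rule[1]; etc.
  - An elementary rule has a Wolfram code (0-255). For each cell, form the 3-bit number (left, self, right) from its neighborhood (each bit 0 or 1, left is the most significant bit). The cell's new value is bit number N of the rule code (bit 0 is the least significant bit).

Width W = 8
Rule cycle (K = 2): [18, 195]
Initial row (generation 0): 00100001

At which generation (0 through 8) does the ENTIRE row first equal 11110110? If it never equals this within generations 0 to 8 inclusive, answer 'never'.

Gen 0: 00100001
Gen 1 (rule 18): 01010010
Gen 2 (rule 195): 10000100
Gen 3 (rule 18): 01001010
Gen 4 (rule 195): 10010000
Gen 5 (rule 18): 01101000
Gen 6 (rule 195): 10100011
Gen 7 (rule 18): 00010100
Gen 8 (rule 195): 11100001

Answer: never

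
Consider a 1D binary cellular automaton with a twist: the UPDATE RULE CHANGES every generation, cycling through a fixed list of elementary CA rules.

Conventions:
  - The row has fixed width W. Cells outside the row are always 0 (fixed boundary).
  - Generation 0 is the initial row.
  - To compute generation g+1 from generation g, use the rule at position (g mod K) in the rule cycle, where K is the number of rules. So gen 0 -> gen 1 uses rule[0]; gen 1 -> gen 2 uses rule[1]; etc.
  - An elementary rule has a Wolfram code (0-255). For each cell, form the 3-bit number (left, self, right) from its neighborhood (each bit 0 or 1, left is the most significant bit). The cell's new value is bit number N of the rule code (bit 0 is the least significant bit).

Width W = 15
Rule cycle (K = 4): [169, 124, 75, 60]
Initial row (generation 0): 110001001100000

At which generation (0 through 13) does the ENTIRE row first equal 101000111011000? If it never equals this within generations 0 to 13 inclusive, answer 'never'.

Gen 0: 110001001100000
Gen 1 (rule 169): 100100001001111
Gen 2 (rule 124): 110110001101001
Gen 3 (rule 75): 110110111100010
Gen 4 (rule 60): 101101100010011
Gen 5 (rule 169): 011011001000010
Gen 6 (rule 124): 011111101100011
Gen 7 (rule 75): 110000101101111
Gen 8 (rule 60): 101000111011000
Gen 9 (rule 169): 010010110110011
Gen 10 (rule 124): 011011111111011
Gen 11 (rule 75): 111010000001011
Gen 12 (rule 60): 100111000001110
Gen 13 (rule 169): 000110011101100

Answer: 8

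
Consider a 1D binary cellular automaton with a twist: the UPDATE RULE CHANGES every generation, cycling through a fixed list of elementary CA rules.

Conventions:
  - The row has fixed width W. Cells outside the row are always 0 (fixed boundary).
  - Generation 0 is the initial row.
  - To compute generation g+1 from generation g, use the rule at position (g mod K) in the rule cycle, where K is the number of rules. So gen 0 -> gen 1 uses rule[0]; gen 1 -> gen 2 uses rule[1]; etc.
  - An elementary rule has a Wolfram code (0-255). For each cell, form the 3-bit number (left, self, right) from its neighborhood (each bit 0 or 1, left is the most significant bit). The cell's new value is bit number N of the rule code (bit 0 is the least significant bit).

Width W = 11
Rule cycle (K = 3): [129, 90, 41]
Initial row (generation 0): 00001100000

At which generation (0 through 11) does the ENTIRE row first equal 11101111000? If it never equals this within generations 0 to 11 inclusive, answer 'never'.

Answer: never

Derivation:
Gen 0: 00001100000
Gen 1 (rule 129): 11100001111
Gen 2 (rule 90): 10110011001
Gen 3 (rule 41): 01100010000
Gen 4 (rule 129): 00001000111
Gen 5 (rule 90): 00010101101
Gen 6 (rule 41): 11001011010
Gen 7 (rule 129): 00000000000
Gen 8 (rule 90): 00000000000
Gen 9 (rule 41): 11111111111
Gen 10 (rule 129): 01111111110
Gen 11 (rule 90): 11000000011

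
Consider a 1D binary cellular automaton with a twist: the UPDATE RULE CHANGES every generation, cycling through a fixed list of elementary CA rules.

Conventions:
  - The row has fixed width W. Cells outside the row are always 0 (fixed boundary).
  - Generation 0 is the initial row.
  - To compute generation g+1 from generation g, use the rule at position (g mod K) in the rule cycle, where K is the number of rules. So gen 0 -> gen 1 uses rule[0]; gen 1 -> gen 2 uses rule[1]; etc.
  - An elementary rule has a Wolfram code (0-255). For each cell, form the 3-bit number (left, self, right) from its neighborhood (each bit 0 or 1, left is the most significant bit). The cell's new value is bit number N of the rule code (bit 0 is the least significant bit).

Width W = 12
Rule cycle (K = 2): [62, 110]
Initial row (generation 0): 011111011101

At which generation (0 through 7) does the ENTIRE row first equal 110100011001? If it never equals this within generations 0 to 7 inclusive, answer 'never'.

Answer: never

Derivation:
Gen 0: 011111011101
Gen 1 (rule 62): 110000110011
Gen 2 (rule 110): 110001110111
Gen 3 (rule 62): 101011001100
Gen 4 (rule 110): 111111011100
Gen 5 (rule 62): 100000110010
Gen 6 (rule 110): 100001110110
Gen 7 (rule 62): 110011001101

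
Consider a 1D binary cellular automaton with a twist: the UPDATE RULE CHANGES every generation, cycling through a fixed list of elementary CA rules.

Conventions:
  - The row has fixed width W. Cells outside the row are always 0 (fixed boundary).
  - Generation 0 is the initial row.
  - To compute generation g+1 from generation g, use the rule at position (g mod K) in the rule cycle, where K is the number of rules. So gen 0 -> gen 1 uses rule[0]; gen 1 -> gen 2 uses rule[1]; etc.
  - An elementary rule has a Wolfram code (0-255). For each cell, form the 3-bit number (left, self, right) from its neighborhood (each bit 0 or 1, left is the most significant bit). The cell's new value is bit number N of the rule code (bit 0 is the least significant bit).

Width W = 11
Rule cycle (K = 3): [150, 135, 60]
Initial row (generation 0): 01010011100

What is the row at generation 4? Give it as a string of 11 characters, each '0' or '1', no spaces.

Gen 0: 01010011100
Gen 1 (rule 150): 11011101010
Gen 2 (rule 135): 00001001010
Gen 3 (rule 60): 00001101111
Gen 4 (rule 150): 00010000110

Answer: 00010000110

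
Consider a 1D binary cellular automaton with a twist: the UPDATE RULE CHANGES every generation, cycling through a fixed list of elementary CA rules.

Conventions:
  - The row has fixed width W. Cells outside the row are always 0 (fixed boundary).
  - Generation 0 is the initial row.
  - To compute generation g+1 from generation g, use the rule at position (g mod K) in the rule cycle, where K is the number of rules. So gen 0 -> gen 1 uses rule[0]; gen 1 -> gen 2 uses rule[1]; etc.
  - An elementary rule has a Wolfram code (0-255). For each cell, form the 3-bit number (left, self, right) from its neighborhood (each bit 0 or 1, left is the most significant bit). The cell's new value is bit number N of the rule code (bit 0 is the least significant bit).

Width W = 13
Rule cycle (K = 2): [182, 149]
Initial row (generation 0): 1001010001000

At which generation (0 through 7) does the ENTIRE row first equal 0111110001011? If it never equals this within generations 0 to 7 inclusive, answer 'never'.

Gen 0: 1001010001000
Gen 1 (rule 182): 1111111011100
Gen 2 (rule 149): 0111110001011
Gen 3 (rule 182): 1011101011100
Gen 4 (rule 149): 1001001001011
Gen 5 (rule 182): 1111111111100
Gen 6 (rule 149): 0111111111011
Gen 7 (rule 182): 1011111110100

Answer: 2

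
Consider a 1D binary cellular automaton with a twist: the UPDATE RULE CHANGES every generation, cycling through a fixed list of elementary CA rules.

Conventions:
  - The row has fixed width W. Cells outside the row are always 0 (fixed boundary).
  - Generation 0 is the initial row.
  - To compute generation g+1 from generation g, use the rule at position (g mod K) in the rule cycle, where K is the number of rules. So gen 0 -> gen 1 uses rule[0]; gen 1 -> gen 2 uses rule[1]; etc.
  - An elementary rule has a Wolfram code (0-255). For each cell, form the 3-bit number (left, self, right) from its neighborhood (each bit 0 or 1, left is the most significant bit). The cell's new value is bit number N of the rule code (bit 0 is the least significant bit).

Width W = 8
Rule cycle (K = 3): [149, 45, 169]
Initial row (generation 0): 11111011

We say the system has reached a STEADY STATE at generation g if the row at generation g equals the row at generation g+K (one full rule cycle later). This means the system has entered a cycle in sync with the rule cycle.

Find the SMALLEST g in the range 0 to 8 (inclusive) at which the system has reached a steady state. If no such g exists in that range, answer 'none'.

Gen 0: 11111011
Gen 1 (rule 149): 01110000
Gen 2 (rule 45): 01000111
Gen 3 (rule 169): 00010110
Gen 4 (rule 149): 11010001
Gen 5 (rule 45): 10110101
Gen 6 (rule 169): 01101010
Gen 7 (rule 149): 00001011
Gen 8 (rule 45): 11101110
Gen 9 (rule 169): 11011100
Gen 10 (rule 149): 00001011
Gen 11 (rule 45): 11101110

Answer: 7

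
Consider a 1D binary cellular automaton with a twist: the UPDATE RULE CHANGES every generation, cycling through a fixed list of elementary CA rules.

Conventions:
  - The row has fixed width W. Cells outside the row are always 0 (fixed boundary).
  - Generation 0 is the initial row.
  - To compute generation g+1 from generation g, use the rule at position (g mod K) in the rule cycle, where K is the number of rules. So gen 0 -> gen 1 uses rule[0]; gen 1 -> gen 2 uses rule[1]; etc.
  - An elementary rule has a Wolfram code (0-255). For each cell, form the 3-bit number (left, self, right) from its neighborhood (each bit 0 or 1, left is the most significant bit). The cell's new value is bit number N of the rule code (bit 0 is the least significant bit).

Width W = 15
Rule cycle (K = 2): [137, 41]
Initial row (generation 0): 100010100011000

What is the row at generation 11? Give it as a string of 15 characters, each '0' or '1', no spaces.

Answer: 001010001111001

Derivation:
Gen 0: 100010100011000
Gen 1 (rule 137): 001000001010011
Gen 2 (rule 41): 100011100100010
Gen 3 (rule 137): 001011000001000
Gen 4 (rule 41): 100110011100011
Gen 5 (rule 137): 000100011001010
Gen 6 (rule 41): 110001010000100
Gen 7 (rule 137): 100100000110001
Gen 8 (rule 41): 000001110100100
Gen 9 (rule 137): 111101100000001
Gen 10 (rule 41): 100011001111100
Gen 11 (rule 137): 001010001111001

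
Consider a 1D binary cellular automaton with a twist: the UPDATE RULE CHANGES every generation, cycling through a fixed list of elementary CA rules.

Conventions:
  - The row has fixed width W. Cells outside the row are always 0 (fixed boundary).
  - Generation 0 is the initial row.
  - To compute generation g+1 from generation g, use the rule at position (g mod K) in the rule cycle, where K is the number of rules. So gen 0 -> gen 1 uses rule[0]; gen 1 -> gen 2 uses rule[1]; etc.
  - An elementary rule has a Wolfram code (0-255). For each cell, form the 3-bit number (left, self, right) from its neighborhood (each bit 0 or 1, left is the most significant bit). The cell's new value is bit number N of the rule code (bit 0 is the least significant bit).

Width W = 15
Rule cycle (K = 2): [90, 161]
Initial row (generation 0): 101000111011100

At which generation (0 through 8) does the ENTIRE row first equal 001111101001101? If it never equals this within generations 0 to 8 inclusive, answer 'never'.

Gen 0: 101000111011100
Gen 1 (rule 90): 000101101010110
Gen 2 (rule 161): 110010010101000
Gen 3 (rule 90): 111101100000100
Gen 4 (rule 161): 011010001110001
Gen 5 (rule 90): 111001011011010
Gen 6 (rule 161): 010000100100100
Gen 7 (rule 90): 101001011011010
Gen 8 (rule 161): 010000100100100

Answer: never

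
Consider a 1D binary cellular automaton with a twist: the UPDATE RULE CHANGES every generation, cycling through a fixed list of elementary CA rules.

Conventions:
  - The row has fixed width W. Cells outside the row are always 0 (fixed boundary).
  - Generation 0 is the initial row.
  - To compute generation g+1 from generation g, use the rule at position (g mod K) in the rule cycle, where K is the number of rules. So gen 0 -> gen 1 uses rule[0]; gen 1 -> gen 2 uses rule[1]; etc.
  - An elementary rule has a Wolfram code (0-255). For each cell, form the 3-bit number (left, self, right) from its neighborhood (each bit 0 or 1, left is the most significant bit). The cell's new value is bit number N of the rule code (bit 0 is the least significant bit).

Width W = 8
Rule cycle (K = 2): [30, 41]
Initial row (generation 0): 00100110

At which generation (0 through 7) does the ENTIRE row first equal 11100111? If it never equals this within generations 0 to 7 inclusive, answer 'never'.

Answer: 3

Derivation:
Gen 0: 00100110
Gen 1 (rule 30): 01111101
Gen 2 (rule 41): 01000010
Gen 3 (rule 30): 11100111
Gen 4 (rule 41): 10000100
Gen 5 (rule 30): 11001110
Gen 6 (rule 41): 10001000
Gen 7 (rule 30): 11011100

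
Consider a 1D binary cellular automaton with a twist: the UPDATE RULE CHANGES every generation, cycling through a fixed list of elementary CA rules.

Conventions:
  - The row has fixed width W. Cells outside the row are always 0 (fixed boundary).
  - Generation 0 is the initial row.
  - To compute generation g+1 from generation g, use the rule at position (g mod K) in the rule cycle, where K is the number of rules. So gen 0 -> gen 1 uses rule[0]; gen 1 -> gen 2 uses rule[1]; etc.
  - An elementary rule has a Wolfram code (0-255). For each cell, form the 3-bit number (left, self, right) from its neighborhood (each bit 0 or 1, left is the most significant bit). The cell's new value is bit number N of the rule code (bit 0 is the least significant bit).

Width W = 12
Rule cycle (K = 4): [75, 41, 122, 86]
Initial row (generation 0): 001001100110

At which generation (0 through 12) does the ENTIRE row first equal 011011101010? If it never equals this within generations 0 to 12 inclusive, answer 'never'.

Answer: never

Derivation:
Gen 0: 001001100110
Gen 1 (rule 75): 110011101110
Gen 2 (rule 41): 100010011000
Gen 3 (rule 122): 010101111100
Gen 4 (rule 86): 110100000110
Gen 5 (rule 75): 110001111110
Gen 6 (rule 41): 100101000000
Gen 7 (rule 122): 011010100000
Gen 8 (rule 86): 101010110000
Gen 9 (rule 75): 000000110111
Gen 10 (rule 41): 111110101100
Gen 11 (rule 122): 100011011110
Gen 12 (rule 86): 110101000011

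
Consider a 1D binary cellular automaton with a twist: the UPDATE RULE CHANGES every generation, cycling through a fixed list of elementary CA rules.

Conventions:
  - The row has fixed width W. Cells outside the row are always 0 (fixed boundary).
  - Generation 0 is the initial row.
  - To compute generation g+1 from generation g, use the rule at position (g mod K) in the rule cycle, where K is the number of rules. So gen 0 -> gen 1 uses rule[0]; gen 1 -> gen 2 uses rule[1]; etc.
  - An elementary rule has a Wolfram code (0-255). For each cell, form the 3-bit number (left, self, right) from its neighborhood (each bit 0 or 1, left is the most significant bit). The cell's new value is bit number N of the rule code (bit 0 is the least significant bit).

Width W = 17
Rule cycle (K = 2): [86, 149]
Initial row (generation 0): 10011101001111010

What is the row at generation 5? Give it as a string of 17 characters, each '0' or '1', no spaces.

Answer: 00111101010110101

Derivation:
Gen 0: 10011101001111010
Gen 1 (rule 86): 11100101110001011
Gen 2 (rule 149): 01010100101101000
Gen 3 (rule 86): 11010111100101100
Gen 4 (rule 149): 00010011010100011
Gen 5 (rule 86): 00111101010110101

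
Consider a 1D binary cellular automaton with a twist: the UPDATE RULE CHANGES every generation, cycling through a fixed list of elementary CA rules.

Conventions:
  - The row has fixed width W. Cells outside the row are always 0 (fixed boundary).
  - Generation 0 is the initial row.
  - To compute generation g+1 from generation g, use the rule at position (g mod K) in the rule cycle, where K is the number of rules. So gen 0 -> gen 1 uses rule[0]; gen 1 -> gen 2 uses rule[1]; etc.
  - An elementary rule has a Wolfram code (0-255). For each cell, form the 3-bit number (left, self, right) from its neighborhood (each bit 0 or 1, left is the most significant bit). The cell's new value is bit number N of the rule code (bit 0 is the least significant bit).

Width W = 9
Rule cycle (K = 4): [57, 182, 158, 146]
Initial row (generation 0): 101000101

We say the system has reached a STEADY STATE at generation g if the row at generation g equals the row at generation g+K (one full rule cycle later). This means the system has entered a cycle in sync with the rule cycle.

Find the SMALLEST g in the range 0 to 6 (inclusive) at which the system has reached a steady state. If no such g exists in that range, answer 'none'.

Answer: 3

Derivation:
Gen 0: 101000101
Gen 1 (rule 57): 010110010
Gen 2 (rule 182): 111001111
Gen 3 (rule 158): 110111110
Gen 4 (rule 146): 000011101
Gen 5 (rule 57): 111010010
Gen 6 (rule 182): 010111111
Gen 7 (rule 158): 110111110
Gen 8 (rule 146): 000011101
Gen 9 (rule 57): 111010010
Gen 10 (rule 182): 010111111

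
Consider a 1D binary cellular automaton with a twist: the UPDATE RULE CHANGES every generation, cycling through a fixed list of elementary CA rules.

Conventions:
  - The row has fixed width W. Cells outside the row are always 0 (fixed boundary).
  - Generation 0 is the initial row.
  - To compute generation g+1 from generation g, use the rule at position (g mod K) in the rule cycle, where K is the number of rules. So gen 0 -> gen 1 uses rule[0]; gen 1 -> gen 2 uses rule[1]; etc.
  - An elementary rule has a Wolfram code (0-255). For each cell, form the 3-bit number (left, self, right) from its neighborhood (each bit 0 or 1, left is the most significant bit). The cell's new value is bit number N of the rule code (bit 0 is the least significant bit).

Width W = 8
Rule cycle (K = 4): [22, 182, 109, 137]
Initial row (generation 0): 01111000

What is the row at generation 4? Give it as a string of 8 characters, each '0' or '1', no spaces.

Gen 0: 01111000
Gen 1 (rule 22): 10000100
Gen 2 (rule 182): 11001110
Gen 3 (rule 109): 11001010
Gen 4 (rule 137): 10000000

Answer: 10000000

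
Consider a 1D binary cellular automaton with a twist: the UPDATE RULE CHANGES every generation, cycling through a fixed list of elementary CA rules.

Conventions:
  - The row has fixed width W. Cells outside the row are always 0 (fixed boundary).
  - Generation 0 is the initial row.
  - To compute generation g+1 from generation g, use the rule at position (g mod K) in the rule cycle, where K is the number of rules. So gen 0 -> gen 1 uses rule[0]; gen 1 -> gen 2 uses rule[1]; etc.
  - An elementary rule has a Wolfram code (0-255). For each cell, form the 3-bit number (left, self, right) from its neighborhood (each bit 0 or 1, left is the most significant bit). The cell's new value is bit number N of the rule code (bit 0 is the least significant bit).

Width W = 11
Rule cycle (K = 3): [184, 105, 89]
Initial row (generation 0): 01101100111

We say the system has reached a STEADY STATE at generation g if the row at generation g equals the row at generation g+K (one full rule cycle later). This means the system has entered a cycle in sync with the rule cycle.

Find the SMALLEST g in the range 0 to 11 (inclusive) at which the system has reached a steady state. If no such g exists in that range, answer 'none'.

Gen 0: 01101100111
Gen 1 (rule 184): 01011010110
Gen 2 (rule 105): 00111101110
Gen 3 (rule 89): 10100101011
Gen 4 (rule 184): 01010010110
Gen 5 (rule 105): 00100001110
Gen 6 (rule 89): 10011101011
Gen 7 (rule 184): 01011010110
Gen 8 (rule 105): 00111101110
Gen 9 (rule 89): 10100101011
Gen 10 (rule 184): 01010010110
Gen 11 (rule 105): 00100001110
Gen 12 (rule 89): 10011101011
Gen 13 (rule 184): 01011010110
Gen 14 (rule 105): 00111101110

Answer: none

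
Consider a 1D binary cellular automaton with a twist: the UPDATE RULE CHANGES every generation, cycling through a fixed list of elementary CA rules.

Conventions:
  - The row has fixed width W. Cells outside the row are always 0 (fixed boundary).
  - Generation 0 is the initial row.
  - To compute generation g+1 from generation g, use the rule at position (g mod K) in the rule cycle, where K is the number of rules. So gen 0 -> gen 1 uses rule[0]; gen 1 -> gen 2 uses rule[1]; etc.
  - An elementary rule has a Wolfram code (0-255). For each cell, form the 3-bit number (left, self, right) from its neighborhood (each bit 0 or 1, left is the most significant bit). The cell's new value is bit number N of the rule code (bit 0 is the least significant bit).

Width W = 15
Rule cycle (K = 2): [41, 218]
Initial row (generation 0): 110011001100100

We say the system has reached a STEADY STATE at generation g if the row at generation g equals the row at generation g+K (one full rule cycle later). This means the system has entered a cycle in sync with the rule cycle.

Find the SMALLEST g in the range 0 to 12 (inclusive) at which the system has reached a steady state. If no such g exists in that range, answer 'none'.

Gen 0: 110011001100100
Gen 1 (rule 41): 100010001000001
Gen 2 (rule 218): 010101010100010
Gen 3 (rule 41): 001010101001000
Gen 4 (rule 218): 010000000110100
Gen 5 (rule 41): 000111110101001
Gen 6 (rule 218): 001111110000110
Gen 7 (rule 41): 101000000110100
Gen 8 (rule 218): 000100001110010
Gen 9 (rule 41): 110001101000000
Gen 10 (rule 218): 111011100100000
Gen 11 (rule 41): 100110000001111
Gen 12 (rule 218): 011111000011111
Gen 13 (rule 41): 010000011010000
Gen 14 (rule 218): 101000111001000

Answer: none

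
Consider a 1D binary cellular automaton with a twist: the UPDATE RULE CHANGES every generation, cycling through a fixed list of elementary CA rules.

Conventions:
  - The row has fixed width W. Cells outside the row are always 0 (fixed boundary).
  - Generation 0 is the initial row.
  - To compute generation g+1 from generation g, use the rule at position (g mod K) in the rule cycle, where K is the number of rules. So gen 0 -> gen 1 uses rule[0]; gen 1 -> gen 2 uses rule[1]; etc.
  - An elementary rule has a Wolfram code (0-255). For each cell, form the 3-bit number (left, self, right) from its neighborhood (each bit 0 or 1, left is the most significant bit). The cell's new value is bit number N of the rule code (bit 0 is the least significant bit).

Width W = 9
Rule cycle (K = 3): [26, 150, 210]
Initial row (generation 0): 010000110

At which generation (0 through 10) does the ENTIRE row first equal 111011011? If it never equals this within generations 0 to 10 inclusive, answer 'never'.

Gen 0: 010000110
Gen 1 (rule 26): 101001101
Gen 2 (rule 150): 101110001
Gen 3 (rule 210): 000111010
Gen 4 (rule 26): 001100001
Gen 5 (rule 150): 010010011
Gen 6 (rule 210): 101101101
Gen 7 (rule 26): 001001000
Gen 8 (rule 150): 011111100
Gen 9 (rule 210): 101111110
Gen 10 (rule 26): 001000001

Answer: never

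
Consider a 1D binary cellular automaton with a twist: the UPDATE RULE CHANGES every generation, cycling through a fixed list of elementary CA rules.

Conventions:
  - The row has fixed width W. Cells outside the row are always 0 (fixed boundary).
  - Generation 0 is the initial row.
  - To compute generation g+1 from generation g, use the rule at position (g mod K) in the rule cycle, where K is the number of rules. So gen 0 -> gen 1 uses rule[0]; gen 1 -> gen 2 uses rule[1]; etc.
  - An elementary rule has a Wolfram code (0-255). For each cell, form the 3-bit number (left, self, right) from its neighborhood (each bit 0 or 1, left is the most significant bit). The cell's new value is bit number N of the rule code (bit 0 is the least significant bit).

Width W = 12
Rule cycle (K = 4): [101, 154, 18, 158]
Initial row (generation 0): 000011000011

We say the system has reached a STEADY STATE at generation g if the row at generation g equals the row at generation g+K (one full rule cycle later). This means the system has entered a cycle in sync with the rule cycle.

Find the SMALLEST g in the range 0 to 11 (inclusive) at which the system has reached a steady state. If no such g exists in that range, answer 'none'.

Gen 0: 000011000011
Gen 1 (rule 101): 111001011001
Gen 2 (rule 154): 110110010110
Gen 3 (rule 18): 000001100001
Gen 4 (rule 158): 000011010011
Gen 5 (rule 101): 111001110001
Gen 6 (rule 154): 110111101010
Gen 7 (rule 18): 000000000001
Gen 8 (rule 158): 000000000011
Gen 9 (rule 101): 111111111001
Gen 10 (rule 154): 111111110110
Gen 11 (rule 18): 000000000001
Gen 12 (rule 158): 000000000011
Gen 13 (rule 101): 111111111001
Gen 14 (rule 154): 111111110110
Gen 15 (rule 18): 000000000001

Answer: 7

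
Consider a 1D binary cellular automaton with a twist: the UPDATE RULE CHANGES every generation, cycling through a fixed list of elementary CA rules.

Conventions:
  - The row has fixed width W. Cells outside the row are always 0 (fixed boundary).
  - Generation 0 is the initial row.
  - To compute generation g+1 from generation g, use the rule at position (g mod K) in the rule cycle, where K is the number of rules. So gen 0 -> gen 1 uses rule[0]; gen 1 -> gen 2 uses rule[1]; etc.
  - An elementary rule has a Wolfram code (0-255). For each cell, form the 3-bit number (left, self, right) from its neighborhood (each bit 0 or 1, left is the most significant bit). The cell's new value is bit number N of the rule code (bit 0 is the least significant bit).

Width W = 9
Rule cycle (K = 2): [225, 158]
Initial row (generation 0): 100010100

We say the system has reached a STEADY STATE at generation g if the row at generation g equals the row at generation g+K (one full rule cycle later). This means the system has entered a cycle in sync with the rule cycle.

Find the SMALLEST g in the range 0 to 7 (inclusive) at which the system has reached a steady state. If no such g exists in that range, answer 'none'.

Gen 0: 100010100
Gen 1 (rule 225): 001001001
Gen 2 (rule 158): 011111111
Gen 3 (rule 225): 001111111
Gen 4 (rule 158): 011111110
Gen 5 (rule 225): 001111110
Gen 6 (rule 158): 011111101
Gen 7 (rule 225): 001111110
Gen 8 (rule 158): 011111101
Gen 9 (rule 225): 001111110

Answer: 5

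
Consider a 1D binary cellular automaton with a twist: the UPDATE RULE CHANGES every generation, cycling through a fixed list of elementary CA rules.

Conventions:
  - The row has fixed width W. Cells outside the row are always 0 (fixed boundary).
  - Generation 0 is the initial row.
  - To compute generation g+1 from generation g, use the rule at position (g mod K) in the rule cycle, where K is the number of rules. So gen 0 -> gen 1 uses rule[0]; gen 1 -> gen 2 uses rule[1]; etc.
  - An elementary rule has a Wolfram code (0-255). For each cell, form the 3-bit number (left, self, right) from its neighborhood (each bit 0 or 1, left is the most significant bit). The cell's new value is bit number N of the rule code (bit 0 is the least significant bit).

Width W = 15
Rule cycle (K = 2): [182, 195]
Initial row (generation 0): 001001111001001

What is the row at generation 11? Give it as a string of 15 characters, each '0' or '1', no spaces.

Answer: 110011111101101

Derivation:
Gen 0: 001001111001001
Gen 1 (rule 182): 011110110111111
Gen 2 (rule 195): 101110010011111
Gen 3 (rule 182): 110101111101110
Gen 4 (rule 195): 010000111100110
Gen 5 (rule 182): 111001011011001
Gen 6 (rule 195): 011010001001010
Gen 7 (rule 182): 100111011111111
Gen 8 (rule 195): 001011001111111
Gen 9 (rule 182): 011100110111110
Gen 10 (rule 195): 101101010011110
Gen 11 (rule 182): 110011111101101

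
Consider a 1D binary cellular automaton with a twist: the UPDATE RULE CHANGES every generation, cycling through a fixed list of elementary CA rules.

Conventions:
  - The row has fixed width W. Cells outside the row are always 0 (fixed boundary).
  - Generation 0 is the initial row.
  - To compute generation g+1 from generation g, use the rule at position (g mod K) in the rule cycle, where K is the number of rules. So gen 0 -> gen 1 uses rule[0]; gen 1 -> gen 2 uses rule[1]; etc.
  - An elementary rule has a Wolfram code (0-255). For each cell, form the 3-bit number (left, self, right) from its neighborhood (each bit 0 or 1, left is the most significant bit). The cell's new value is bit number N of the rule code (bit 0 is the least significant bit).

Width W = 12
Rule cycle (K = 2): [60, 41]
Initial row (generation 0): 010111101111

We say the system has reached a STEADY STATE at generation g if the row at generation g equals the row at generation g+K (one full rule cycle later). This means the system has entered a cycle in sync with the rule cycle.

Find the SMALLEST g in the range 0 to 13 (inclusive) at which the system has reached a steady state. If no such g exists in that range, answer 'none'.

Answer: 4

Derivation:
Gen 0: 010111101111
Gen 1 (rule 60): 011100011000
Gen 2 (rule 41): 010001010011
Gen 3 (rule 60): 011001111010
Gen 4 (rule 41): 010001000100
Gen 5 (rule 60): 011001100110
Gen 6 (rule 41): 010001000100
Gen 7 (rule 60): 011001100110
Gen 8 (rule 41): 010001000100
Gen 9 (rule 60): 011001100110
Gen 10 (rule 41): 010001000100
Gen 11 (rule 60): 011001100110
Gen 12 (rule 41): 010001000100
Gen 13 (rule 60): 011001100110
Gen 14 (rule 41): 010001000100
Gen 15 (rule 60): 011001100110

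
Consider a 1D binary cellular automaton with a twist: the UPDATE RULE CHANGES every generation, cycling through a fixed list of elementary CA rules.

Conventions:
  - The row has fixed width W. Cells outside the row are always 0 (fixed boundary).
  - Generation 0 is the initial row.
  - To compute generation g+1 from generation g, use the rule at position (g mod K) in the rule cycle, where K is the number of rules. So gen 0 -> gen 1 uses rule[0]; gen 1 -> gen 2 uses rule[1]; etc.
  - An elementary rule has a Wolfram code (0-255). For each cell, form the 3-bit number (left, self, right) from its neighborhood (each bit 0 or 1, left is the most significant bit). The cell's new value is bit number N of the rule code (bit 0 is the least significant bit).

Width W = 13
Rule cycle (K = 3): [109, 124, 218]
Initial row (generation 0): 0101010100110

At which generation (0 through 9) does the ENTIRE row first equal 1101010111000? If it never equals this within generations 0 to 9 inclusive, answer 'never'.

Gen 0: 0101010100110
Gen 1 (rule 109): 0111111100110
Gen 2 (rule 124): 0100000110111
Gen 3 (rule 218): 1010001110111
Gen 4 (rule 109): 1110101011101
Gen 5 (rule 124): 1011111110111
Gen 6 (rule 218): 0011111110111
Gen 7 (rule 109): 1010000011101
Gen 8 (rule 124): 1111000010111
Gen 9 (rule 218): 1111100100111

Answer: never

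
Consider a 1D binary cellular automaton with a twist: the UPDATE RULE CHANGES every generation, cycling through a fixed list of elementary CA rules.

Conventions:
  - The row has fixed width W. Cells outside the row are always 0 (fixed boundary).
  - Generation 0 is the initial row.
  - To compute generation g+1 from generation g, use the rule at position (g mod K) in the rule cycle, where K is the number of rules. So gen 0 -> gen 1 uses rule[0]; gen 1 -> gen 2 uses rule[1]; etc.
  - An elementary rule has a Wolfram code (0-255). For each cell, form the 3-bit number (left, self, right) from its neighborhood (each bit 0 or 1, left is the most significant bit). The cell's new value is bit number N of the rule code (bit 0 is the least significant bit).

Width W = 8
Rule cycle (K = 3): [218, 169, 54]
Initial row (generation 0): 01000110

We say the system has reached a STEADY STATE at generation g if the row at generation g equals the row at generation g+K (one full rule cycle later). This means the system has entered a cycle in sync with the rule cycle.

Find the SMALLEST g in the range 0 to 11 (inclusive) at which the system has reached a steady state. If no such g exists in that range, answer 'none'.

Gen 0: 01000110
Gen 1 (rule 218): 10101111
Gen 2 (rule 169): 01011110
Gen 3 (rule 54): 11100001
Gen 4 (rule 218): 11110010
Gen 5 (rule 169): 11100000
Gen 6 (rule 54): 00010000
Gen 7 (rule 218): 00101000
Gen 8 (rule 169): 10010011
Gen 9 (rule 54): 11111100
Gen 10 (rule 218): 11111110
Gen 11 (rule 169): 11111100
Gen 12 (rule 54): 00000010
Gen 13 (rule 218): 00000101
Gen 14 (rule 169): 11110010

Answer: none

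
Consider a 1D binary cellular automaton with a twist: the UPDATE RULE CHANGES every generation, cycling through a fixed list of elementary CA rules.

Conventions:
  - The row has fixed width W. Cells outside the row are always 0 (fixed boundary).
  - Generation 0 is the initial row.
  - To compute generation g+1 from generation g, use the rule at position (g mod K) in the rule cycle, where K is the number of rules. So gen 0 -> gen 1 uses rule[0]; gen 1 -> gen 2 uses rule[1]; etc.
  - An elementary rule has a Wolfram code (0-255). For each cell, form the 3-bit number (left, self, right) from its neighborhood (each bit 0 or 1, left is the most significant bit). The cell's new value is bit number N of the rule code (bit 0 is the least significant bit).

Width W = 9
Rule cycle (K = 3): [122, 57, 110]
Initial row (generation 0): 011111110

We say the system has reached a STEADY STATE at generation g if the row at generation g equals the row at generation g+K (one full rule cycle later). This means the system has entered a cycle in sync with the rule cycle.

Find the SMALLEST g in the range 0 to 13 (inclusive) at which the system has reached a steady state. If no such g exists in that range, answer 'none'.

Answer: 3

Derivation:
Gen 0: 011111110
Gen 1 (rule 122): 110000011
Gen 2 (rule 57): 101111010
Gen 3 (rule 110): 111001110
Gen 4 (rule 122): 101111011
Gen 5 (rule 57): 011000110
Gen 6 (rule 110): 111001110
Gen 7 (rule 122): 101111011
Gen 8 (rule 57): 011000110
Gen 9 (rule 110): 111001110
Gen 10 (rule 122): 101111011
Gen 11 (rule 57): 011000110
Gen 12 (rule 110): 111001110
Gen 13 (rule 122): 101111011
Gen 14 (rule 57): 011000110
Gen 15 (rule 110): 111001110
Gen 16 (rule 122): 101111011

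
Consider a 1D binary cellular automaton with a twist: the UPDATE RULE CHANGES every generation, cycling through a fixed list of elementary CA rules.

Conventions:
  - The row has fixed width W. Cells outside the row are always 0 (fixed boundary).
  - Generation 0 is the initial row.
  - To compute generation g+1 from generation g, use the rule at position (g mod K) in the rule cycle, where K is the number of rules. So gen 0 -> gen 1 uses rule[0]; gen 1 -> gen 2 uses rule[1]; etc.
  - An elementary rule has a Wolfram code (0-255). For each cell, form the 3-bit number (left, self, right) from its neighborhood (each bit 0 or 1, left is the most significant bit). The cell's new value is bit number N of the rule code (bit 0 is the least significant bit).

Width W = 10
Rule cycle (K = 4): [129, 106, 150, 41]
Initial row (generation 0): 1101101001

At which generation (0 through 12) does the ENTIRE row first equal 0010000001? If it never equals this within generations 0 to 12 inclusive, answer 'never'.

Gen 0: 1101101001
Gen 1 (rule 129): 0000000000
Gen 2 (rule 106): 0000000000
Gen 3 (rule 150): 0000000000
Gen 4 (rule 41): 1111111111
Gen 5 (rule 129): 0111111110
Gen 6 (rule 106): 1100000010
Gen 7 (rule 150): 0010000111
Gen 8 (rule 41): 1000110100
Gen 9 (rule 129): 0010000001
Gen 10 (rule 106): 0100000010
Gen 11 (rule 150): 1110000111
Gen 12 (rule 41): 1000110100

Answer: 9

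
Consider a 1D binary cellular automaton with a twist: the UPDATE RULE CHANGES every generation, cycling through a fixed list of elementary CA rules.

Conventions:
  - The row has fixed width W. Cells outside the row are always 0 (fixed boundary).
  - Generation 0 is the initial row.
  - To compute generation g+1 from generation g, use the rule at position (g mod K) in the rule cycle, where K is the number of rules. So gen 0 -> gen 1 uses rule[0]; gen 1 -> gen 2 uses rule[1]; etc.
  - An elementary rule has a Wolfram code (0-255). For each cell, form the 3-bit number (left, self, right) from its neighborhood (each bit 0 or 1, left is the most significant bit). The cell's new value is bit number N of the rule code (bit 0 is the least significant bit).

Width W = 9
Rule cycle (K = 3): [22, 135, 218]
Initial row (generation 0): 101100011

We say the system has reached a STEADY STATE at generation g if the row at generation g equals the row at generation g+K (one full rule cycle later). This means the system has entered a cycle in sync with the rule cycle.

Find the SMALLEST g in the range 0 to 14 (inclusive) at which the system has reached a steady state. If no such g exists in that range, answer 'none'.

Answer: 7

Derivation:
Gen 0: 101100011
Gen 1 (rule 22): 100010100
Gen 2 (rule 135): 101110101
Gen 3 (rule 218): 001110000
Gen 4 (rule 22): 010001000
Gen 5 (rule 135): 110111011
Gen 6 (rule 218): 110111011
Gen 7 (rule 22): 000000000
Gen 8 (rule 135): 111111111
Gen 9 (rule 218): 111111111
Gen 10 (rule 22): 000000000
Gen 11 (rule 135): 111111111
Gen 12 (rule 218): 111111111
Gen 13 (rule 22): 000000000
Gen 14 (rule 135): 111111111
Gen 15 (rule 218): 111111111
Gen 16 (rule 22): 000000000
Gen 17 (rule 135): 111111111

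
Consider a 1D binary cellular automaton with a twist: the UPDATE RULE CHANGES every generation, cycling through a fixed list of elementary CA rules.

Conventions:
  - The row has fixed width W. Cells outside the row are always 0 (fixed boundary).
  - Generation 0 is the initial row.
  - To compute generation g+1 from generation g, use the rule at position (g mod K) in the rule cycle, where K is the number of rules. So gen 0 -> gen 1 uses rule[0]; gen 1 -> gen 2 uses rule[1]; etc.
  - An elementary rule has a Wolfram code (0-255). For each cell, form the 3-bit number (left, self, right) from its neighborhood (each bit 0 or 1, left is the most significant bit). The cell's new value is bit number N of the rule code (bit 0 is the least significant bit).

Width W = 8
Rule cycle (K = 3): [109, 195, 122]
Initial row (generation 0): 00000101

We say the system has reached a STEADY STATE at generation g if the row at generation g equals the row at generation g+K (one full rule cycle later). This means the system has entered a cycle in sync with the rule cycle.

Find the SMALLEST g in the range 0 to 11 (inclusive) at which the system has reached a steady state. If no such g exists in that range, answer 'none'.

Answer: 3

Derivation:
Gen 0: 00000101
Gen 1 (rule 109): 11110111
Gen 2 (rule 195): 01110011
Gen 3 (rule 122): 11011111
Gen 4 (rule 109): 11110001
Gen 5 (rule 195): 01110110
Gen 6 (rule 122): 11011111
Gen 7 (rule 109): 11110001
Gen 8 (rule 195): 01110110
Gen 9 (rule 122): 11011111
Gen 10 (rule 109): 11110001
Gen 11 (rule 195): 01110110
Gen 12 (rule 122): 11011111
Gen 13 (rule 109): 11110001
Gen 14 (rule 195): 01110110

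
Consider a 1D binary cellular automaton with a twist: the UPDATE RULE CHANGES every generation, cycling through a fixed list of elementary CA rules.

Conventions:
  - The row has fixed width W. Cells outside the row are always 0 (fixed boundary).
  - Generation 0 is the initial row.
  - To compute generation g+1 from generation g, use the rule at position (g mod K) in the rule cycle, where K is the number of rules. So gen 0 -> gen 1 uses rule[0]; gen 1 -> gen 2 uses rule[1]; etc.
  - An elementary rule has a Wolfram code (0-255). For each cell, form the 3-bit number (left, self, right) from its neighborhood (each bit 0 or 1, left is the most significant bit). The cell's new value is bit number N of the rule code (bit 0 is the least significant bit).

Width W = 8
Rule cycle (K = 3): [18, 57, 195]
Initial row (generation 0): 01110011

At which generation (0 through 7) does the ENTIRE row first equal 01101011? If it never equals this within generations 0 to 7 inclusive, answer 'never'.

Gen 0: 01110011
Gen 1 (rule 18): 10001100
Gen 2 (rule 57): 01101011
Gen 3 (rule 195): 10100001
Gen 4 (rule 18): 00010010
Gen 5 (rule 57): 11001001
Gen 6 (rule 195): 01010010
Gen 7 (rule 18): 10001101

Answer: 2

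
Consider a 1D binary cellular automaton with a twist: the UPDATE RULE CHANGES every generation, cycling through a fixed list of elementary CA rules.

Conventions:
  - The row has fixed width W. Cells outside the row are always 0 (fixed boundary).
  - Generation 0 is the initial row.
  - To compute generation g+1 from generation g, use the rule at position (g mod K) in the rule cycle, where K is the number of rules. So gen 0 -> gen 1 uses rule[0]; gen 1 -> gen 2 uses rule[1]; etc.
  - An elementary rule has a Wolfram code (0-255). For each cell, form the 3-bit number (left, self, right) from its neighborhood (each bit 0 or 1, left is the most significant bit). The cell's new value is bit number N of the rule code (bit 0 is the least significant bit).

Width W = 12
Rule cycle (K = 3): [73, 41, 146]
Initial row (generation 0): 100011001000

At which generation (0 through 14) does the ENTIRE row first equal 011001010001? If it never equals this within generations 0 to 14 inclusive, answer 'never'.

Gen 0: 100011001000
Gen 1 (rule 73): 001011000011
Gen 2 (rule 41): 100110011010
Gen 3 (rule 146): 011001100001
Gen 4 (rule 73): 011001101100
Gen 5 (rule 41): 010001011001
Gen 6 (rule 146): 101010000110
Gen 7 (rule 73): 000000110110
Gen 8 (rule 41): 111110101100
Gen 9 (rule 146): 011100000010
Gen 10 (rule 73): 010101111000
Gen 11 (rule 41): 001011000011
Gen 12 (rule 146): 010000100100
Gen 13 (rule 73): 000110000001
Gen 14 (rule 41): 110100111100

Answer: never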